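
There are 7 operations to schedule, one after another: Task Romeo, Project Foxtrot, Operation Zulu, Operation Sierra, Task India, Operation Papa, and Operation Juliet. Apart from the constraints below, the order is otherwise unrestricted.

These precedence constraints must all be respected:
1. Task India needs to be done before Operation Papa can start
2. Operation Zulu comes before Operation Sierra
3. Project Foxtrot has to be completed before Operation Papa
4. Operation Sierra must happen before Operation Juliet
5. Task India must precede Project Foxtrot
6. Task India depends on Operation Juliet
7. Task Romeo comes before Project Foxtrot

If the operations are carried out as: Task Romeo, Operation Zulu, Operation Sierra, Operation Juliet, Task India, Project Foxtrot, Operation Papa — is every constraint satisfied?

Checking each listed constraint against this order: for instance, Task Romeo is in position 1 and Project Foxtrot in position 6, so that constraint holds — and the remaining constraints check out the same way.

Yes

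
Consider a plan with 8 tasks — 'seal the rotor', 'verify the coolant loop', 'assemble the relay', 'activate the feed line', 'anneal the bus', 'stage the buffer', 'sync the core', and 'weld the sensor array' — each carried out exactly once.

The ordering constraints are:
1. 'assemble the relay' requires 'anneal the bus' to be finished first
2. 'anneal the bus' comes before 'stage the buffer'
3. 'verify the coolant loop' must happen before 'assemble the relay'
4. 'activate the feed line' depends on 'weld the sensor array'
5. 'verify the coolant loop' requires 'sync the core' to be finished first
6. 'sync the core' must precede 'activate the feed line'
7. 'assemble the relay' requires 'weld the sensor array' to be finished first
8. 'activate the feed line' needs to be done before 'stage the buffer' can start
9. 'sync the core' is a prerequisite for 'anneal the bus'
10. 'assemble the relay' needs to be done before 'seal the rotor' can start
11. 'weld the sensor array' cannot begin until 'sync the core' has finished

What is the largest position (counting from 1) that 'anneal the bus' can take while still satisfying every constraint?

Every task that must follow 'anneal the bus' has to come after it. Tracing all chains starting from 'anneal the bus', those tasks are: 'seal the rotor', 'assemble the relay', 'stage the buffer' — 3 in total.
So at least 3 tasks follow 'anneal the bus', putting 'anneal the bus' no later than position 5. That position is achievable by scheduling everything else first.

5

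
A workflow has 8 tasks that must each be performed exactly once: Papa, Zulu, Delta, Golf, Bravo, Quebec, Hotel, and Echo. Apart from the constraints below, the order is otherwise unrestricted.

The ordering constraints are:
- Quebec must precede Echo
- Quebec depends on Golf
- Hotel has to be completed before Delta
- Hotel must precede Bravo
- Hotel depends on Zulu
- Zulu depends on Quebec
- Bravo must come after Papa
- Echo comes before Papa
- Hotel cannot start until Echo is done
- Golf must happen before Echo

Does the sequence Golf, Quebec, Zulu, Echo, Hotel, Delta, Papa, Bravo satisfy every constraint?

Checking each listed constraint against this order: for instance, Echo is in position 4 and Papa in position 7, so that constraint holds — and the remaining constraints check out the same way.

Yes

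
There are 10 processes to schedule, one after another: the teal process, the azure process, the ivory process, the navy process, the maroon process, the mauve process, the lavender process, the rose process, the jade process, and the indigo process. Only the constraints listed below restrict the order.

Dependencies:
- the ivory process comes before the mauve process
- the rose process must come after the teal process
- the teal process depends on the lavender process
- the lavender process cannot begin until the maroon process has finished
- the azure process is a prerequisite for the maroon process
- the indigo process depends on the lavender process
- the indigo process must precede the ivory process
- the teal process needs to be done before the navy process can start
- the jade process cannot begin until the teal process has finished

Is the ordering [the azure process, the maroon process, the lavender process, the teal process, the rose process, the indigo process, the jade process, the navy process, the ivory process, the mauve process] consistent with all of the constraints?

Yes

Every stated constraint is respected: the teal process sits at position 4, ahead of the navy process at position 8, and each of the other listed pairs likewise has the predecessor earlier in the sequence.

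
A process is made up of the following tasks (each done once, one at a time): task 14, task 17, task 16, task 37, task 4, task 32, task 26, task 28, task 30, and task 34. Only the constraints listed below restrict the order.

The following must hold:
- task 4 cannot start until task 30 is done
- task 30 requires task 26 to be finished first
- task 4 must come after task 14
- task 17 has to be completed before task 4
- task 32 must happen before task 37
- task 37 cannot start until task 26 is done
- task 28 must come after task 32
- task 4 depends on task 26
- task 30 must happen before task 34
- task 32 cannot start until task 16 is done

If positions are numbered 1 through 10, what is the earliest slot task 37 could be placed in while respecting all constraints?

Working backwards through the constraints from task 37, its full set of required predecessors is task 16, task 32, task 26 — 3 of them.
With 3 mandatory predecessors, the earliest task 37 can sit is position 3+1 = 4, and placing just those 3 first achieves it.

4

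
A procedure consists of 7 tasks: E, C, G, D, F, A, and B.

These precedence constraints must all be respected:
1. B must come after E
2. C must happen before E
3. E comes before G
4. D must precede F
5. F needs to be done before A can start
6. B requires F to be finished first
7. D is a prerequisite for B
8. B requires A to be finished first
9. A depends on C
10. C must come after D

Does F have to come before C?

F and C are not related by any chain of constraints.
A valid ordering placing C before F exists, so the answer is no.

No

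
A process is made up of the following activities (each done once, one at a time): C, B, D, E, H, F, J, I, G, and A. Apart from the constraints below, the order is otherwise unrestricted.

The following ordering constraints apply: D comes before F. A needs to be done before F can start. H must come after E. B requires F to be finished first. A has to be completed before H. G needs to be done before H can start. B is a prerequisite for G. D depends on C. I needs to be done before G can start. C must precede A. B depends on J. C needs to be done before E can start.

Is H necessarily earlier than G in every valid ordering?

No

There is a chain G → H, which puts G before H.
So H does not have to come before G — it cannot.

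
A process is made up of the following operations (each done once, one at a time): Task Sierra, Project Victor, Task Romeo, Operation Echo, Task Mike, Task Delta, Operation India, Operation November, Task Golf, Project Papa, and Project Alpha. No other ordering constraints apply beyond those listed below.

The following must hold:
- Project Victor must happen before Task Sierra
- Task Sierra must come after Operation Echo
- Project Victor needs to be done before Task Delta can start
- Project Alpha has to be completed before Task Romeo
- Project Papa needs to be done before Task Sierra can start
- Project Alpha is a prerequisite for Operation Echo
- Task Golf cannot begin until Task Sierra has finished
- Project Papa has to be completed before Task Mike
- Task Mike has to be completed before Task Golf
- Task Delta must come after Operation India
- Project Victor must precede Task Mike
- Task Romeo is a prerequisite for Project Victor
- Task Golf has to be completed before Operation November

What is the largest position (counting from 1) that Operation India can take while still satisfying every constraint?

10

The only operation forced after Operation India (directly or by a chain) is Task Delta.
So at least 1 operation follows Operation India, putting Operation India no later than position 10. That position is achievable by scheduling everything else first.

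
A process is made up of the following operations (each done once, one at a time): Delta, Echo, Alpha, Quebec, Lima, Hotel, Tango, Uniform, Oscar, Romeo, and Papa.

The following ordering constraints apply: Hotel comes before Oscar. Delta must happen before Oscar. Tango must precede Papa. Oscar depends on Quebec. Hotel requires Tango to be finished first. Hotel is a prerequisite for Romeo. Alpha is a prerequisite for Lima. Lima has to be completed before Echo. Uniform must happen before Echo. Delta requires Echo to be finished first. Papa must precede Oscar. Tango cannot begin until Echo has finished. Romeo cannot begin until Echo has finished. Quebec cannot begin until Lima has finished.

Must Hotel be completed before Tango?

No

The constraints actually force Tango before Hotel (via Tango → Hotel), not the other way around.
So Hotel does not have to come before Tango — it cannot.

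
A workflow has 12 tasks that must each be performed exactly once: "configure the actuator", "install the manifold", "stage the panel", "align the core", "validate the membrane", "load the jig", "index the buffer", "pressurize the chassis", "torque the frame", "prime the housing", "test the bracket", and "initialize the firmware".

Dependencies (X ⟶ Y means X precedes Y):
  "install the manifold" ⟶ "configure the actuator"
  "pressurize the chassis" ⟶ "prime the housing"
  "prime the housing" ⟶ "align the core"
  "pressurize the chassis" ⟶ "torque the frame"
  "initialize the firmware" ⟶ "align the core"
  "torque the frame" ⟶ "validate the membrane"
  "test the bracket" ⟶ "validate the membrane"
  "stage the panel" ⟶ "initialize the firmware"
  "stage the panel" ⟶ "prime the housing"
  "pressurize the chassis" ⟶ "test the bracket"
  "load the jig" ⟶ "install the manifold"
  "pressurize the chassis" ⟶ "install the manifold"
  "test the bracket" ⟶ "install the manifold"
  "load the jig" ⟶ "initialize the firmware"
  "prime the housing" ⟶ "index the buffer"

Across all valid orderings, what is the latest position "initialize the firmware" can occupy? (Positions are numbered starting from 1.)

11

The only task forced after "initialize the firmware" (directly or by a chain) is "align the core".
So at least 1 task follows "initialize the firmware", putting "initialize the firmware" no later than position 11. That position is achievable by scheduling everything else first.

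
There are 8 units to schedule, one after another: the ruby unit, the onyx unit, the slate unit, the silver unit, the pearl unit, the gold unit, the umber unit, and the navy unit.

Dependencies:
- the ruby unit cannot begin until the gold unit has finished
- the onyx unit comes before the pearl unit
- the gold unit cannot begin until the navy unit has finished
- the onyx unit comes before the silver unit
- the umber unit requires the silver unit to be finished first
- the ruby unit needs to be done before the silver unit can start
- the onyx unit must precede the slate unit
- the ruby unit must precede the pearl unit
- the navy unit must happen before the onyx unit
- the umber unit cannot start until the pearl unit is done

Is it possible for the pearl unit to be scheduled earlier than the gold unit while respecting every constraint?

No

There is a dependency chain the gold unit → the ruby unit → the pearl unit, so the pearl unit always comes after the gold unit.
So no valid ordering can have the pearl unit before the gold unit.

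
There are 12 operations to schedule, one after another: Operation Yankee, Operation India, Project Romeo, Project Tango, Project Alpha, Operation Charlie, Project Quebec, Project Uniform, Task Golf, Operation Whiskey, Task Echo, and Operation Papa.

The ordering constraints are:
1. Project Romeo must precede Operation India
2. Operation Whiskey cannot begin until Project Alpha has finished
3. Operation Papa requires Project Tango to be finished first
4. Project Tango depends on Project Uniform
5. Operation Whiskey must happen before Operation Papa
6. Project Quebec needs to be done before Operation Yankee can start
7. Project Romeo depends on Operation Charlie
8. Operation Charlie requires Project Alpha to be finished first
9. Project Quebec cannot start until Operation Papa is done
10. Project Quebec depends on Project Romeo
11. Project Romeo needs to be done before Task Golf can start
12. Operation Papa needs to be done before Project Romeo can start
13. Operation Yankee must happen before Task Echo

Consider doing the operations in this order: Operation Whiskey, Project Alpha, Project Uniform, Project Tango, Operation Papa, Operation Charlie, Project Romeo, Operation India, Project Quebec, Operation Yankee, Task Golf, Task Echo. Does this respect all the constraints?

The sequence places Operation Whiskey ahead of Project Alpha.
That contradicts the constraint that Project Alpha must precede Operation Whiskey.

No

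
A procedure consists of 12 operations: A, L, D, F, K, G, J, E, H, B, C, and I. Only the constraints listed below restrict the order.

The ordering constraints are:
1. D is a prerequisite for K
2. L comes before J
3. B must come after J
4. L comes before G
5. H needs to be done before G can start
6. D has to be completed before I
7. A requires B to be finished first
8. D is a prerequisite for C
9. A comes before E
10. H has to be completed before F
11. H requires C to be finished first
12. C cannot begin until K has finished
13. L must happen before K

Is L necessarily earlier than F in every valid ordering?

There is a constraint chain L → K → C → H → F.
So L must precede F in any valid ordering.

Yes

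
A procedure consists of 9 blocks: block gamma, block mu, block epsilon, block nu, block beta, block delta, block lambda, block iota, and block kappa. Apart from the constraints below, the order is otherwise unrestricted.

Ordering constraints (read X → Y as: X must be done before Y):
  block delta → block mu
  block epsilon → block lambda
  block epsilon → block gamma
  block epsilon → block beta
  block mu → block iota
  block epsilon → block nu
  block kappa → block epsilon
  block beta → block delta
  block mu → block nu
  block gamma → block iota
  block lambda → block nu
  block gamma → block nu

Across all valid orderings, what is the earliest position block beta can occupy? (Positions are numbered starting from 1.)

The blocks that are forced before block beta, directly or transitively, are block epsilon, block kappa. That's 2 blocks.
So at minimum 2 blocks come before block beta, putting block beta no earlier than position 3. That position is achievable by scheduling exactly those predecessors first.

3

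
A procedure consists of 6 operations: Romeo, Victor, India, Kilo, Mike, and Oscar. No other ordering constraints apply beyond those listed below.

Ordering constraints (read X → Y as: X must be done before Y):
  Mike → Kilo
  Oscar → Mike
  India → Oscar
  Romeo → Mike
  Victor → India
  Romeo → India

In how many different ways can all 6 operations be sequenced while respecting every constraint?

The operations with no prerequisites are Romeo, Victor; any of them can be placed first.
Systematically extending each partial ordering one operation at a time and counting, there are 2 complete orderings.

2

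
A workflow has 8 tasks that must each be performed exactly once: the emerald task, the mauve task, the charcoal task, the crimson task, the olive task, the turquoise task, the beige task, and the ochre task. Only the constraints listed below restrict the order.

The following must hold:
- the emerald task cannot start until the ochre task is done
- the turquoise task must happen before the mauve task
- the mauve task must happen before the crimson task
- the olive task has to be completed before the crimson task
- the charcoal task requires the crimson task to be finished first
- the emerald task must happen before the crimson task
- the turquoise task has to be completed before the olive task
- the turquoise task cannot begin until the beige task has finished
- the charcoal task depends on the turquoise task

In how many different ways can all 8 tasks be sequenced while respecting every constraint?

The tasks with no prerequisites are the beige task, the ochre task; any of them can be placed first.
Counting all ways to extend the partial order to a total order gives 30.

30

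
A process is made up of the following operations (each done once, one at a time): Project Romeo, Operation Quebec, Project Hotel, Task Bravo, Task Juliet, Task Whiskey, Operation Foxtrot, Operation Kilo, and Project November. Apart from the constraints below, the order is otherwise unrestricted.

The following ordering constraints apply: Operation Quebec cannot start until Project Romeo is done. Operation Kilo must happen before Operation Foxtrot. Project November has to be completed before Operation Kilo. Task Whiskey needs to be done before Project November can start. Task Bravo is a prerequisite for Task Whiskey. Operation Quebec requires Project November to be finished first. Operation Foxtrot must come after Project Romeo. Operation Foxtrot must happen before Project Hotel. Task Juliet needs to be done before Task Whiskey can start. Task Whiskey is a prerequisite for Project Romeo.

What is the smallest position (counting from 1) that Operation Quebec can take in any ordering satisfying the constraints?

Working backwards through the constraints from Operation Quebec, its full set of required predecessors is Project Romeo, Task Bravo, Task Juliet, Task Whiskey, Project November — 5 of them.
With 5 mandatory predecessors, the earliest Operation Quebec can sit is position 5+1 = 6, and placing just those 5 first achieves it.

6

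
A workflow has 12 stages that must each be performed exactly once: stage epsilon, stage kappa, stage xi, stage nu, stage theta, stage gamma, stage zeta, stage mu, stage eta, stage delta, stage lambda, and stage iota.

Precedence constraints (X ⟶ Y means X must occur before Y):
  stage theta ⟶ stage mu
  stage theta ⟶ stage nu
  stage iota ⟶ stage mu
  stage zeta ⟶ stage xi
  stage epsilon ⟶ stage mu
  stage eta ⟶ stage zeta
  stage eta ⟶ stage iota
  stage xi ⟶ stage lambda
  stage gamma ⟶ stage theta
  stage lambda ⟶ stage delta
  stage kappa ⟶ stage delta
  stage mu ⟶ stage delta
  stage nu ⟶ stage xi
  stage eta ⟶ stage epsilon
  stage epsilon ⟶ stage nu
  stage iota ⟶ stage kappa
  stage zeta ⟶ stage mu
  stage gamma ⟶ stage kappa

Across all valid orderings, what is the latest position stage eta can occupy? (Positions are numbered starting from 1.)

3

Every stage that must follow stage eta has to come after it. Tracing all chains starting from stage eta, those stages are: stage epsilon, stage kappa, stage xi, stage nu, stage zeta, stage mu, stage delta, stage lambda, stage iota — 9 in total.
So at least 9 stages follow stage eta, putting stage eta no later than position 3. That position is achievable by scheduling everything else first.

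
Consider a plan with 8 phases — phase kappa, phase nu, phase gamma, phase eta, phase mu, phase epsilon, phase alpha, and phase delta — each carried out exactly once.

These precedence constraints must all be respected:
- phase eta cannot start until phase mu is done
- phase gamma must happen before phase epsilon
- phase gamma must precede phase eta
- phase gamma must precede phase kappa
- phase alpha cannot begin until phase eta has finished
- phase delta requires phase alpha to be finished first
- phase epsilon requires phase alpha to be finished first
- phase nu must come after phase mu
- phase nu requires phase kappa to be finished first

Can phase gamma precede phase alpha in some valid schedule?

The constraints force phase gamma before phase alpha, so yes — every valid ordering has phase gamma earlier.

Yes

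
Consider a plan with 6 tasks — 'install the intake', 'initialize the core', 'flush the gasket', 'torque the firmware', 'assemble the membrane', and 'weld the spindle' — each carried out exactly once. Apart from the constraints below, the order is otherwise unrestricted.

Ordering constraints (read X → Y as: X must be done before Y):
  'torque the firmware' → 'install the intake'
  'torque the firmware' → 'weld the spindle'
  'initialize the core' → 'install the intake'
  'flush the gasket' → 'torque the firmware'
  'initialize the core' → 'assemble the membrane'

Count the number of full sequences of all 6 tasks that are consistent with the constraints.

26

The tasks with no prerequisites are 'initialize the core', 'flush the gasket'; any of them can be placed first.
Counting all ways to extend the partial order to a total order gives 26.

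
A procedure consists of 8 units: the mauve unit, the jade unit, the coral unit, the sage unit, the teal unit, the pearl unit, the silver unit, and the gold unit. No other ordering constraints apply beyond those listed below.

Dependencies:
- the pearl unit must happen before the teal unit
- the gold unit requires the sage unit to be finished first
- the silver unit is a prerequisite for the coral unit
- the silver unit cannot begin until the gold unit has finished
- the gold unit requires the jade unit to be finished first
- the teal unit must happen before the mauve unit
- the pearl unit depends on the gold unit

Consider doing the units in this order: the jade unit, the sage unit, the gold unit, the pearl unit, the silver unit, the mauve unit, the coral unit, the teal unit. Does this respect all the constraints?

No

The sequence places the mauve unit ahead of the teal unit.
That contradicts the constraint that the teal unit must precede the mauve unit.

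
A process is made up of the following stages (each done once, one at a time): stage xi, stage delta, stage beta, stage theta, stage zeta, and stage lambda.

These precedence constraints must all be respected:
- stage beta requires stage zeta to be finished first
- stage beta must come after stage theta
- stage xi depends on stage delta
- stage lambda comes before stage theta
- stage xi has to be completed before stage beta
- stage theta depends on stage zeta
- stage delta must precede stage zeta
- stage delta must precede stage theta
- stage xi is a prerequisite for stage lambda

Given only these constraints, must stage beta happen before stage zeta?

No

In fact the dependencies run the other way: stage zeta → stage beta.
So stage beta never precedes stage zeta.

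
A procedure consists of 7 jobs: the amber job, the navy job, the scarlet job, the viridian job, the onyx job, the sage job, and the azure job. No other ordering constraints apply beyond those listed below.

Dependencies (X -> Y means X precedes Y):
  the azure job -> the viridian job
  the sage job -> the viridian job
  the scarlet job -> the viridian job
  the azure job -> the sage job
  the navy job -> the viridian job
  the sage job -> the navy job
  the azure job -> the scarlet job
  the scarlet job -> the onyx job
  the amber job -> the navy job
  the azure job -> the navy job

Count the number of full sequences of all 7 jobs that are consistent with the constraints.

2 jobs have no prerequisites (the amber job, the azure job), so any of them could come first.
Enumerating by repeatedly choosing an available job (one whose prerequisites are all placed) gives 37 distinct complete orderings.

37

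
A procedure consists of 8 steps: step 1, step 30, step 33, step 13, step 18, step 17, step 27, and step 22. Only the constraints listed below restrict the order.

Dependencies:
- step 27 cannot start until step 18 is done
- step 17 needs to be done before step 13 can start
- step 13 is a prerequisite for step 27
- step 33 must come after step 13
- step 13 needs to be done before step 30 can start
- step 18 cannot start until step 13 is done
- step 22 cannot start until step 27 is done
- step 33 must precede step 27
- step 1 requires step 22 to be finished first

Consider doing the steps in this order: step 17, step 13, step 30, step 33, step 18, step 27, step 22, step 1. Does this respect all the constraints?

Checking each listed constraint against this order: for instance, step 13 is in position 2 and step 27 in position 6, so that constraint holds — and the remaining constraints check out the same way.

Yes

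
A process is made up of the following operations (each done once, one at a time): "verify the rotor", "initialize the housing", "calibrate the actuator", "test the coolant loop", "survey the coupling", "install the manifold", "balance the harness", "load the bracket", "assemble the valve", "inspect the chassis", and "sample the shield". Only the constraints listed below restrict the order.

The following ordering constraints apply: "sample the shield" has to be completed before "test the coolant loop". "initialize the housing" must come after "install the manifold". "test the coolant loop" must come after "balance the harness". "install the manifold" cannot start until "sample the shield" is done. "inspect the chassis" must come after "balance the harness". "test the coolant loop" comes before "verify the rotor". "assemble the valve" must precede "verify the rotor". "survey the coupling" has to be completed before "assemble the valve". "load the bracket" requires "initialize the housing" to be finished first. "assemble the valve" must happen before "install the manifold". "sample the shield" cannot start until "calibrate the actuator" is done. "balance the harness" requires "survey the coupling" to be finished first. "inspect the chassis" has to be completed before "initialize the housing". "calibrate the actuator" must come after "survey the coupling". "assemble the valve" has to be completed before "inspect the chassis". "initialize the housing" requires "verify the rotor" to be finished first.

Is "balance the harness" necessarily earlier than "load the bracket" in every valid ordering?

Chaining the stated constraints: "balance the harness" → "inspect the chassis" → "initialize the housing" → "load the bracket".
So "balance the harness" must precede "load the bracket" in any valid ordering.

Yes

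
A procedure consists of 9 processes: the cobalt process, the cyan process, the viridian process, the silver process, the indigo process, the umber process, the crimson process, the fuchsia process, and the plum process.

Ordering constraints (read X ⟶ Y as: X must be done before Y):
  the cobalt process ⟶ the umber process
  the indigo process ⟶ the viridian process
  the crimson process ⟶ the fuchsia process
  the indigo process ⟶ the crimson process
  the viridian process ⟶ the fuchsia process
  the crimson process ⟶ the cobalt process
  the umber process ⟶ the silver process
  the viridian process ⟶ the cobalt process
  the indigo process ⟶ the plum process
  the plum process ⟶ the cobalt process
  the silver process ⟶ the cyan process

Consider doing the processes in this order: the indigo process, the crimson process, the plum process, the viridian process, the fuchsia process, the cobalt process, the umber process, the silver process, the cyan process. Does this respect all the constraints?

Checking each listed constraint against this order: for instance, the crimson process is in position 2 and the cobalt process in position 6, so that constraint holds — and the remaining constraints check out the same way.

Yes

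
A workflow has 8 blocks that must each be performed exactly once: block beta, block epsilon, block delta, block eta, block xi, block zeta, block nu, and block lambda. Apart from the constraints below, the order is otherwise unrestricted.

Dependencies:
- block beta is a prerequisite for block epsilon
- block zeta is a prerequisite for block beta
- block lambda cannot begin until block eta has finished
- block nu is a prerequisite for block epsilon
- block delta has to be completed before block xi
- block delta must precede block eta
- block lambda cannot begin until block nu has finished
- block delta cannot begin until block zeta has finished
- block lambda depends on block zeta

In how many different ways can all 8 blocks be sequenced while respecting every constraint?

226

2 blocks have no prerequisites (block zeta, block nu), so any of them could come first.
Systematically extending each partial ordering one block at a time and counting, there are 226 complete orderings.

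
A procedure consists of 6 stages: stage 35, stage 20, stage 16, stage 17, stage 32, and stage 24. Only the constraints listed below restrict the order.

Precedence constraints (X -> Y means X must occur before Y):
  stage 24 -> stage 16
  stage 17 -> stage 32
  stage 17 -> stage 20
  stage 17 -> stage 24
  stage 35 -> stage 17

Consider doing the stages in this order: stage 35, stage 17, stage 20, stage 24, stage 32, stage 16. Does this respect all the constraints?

Checking each listed constraint against this order: for instance, stage 17 is in position 2 and stage 32 in position 5, so that constraint holds — and the remaining constraints check out the same way.

Yes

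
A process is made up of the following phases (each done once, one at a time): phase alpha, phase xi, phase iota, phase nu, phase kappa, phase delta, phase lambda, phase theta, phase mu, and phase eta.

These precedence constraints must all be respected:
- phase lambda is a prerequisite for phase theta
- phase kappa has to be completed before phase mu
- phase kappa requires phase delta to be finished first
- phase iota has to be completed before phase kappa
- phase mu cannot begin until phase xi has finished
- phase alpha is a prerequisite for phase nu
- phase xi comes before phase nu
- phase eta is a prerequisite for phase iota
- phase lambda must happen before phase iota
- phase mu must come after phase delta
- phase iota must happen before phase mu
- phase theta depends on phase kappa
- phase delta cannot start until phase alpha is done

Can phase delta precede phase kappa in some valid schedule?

Yes

The constraints force phase delta before phase kappa, so yes — every valid ordering has phase delta earlier.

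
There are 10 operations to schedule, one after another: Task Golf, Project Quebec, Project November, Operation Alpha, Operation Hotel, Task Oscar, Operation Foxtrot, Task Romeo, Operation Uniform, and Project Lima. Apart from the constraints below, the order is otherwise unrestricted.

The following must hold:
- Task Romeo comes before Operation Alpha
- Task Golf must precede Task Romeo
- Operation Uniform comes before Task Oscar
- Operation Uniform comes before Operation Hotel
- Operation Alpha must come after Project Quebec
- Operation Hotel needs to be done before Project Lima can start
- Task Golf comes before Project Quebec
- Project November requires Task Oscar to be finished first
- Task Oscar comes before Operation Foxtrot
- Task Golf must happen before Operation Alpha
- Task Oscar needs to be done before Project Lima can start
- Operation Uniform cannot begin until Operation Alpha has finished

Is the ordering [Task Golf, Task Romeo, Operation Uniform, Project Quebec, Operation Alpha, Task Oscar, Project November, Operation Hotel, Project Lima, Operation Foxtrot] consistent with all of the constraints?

In the proposed order, Operation Uniform appears before Operation Alpha.
Since Operation Alpha is required before Operation Uniform, the ordering is invalid.

No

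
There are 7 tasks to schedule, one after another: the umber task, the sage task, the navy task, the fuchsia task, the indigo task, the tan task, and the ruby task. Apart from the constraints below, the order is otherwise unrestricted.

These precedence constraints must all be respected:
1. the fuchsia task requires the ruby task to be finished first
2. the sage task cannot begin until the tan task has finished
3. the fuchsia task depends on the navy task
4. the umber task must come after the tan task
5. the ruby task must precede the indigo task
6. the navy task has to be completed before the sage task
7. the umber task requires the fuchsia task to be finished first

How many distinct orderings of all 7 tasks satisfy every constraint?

3 tasks have no prerequisites (the navy task, the tan task, the ruby task), so any of them could come first.
Systematically extending each partial ordering one task at a time and counting, there are 118 complete orderings.

118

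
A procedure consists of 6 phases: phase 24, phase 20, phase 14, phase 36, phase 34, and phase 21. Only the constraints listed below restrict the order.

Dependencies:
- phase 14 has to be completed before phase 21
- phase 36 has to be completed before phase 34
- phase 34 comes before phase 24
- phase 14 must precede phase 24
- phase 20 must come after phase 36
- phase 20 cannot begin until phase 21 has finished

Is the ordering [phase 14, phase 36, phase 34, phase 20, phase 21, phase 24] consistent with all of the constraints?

No

The sequence places phase 20 ahead of phase 21.
Since phase 21 is required before phase 20, the ordering is invalid.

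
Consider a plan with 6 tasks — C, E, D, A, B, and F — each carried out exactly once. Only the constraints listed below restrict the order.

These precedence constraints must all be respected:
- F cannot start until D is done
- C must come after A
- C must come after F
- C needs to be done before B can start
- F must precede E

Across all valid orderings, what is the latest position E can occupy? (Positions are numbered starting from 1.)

E has no required successors, so nothing stops it from going last (position 6).

6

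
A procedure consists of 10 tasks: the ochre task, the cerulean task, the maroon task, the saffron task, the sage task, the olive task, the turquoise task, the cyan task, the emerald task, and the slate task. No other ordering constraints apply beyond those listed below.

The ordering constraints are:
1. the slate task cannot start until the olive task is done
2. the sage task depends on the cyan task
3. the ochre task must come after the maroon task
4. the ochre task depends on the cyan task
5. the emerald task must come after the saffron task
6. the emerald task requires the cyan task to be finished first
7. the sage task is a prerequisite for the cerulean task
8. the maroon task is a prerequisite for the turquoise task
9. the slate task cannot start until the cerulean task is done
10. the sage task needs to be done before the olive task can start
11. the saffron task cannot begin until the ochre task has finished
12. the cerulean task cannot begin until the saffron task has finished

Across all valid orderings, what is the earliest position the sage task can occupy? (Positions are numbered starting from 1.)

2

Working backwards through the constraints from the sage task, its only required predecessor is the cyan task.
So at minimum 1 task comes before the sage task, putting the sage task no earlier than position 2. That position is achievable by scheduling exactly that predecessor first.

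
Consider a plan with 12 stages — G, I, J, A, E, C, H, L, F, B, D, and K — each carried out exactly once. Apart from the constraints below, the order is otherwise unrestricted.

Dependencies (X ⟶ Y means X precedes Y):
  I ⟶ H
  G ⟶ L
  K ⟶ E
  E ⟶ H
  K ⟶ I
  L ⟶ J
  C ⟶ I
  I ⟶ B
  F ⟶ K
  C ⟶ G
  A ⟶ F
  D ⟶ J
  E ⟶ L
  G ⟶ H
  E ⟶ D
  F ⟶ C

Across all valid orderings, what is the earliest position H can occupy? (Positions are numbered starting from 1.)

8

Working backwards through the constraints from H, its full set of required predecessors is G, I, A, E, C, F, K — 7 of them.
So at minimum 7 stages come before H, putting H no earlier than position 8. That position is achievable by scheduling exactly those predecessors first.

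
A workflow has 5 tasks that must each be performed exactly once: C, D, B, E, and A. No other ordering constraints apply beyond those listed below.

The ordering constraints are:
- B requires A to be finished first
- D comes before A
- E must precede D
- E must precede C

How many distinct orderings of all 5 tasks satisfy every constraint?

E is the only task with nothing required before it, so every ordering starts there.
Systematically extending each partial ordering one task at a time and counting, there are 4 complete orderings.

4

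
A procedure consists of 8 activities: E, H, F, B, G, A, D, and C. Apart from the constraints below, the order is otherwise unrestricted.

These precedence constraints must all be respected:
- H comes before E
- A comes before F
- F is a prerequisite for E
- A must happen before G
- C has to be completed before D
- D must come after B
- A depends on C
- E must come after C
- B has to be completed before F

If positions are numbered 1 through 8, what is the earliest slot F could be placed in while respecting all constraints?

4

Working backwards through the constraints from F, its full set of required predecessors is B, A, C — 3 of them.
So at minimum 3 activities come before F, putting F no earlier than position 4. That position is achievable by scheduling exactly those predecessors first.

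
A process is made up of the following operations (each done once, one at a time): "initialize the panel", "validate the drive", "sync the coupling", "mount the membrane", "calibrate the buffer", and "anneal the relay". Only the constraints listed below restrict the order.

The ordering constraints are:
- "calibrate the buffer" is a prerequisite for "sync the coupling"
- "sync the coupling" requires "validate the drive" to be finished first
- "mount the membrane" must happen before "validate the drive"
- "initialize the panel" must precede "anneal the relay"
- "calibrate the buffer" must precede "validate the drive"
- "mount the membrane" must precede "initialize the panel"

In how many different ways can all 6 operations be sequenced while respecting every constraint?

The operations with no prerequisites are "mount the membrane", "calibrate the buffer"; any of them can be placed first.
Enumerating by repeatedly choosing an available operation (one whose prerequisites are all placed) gives 16 distinct complete orderings.

16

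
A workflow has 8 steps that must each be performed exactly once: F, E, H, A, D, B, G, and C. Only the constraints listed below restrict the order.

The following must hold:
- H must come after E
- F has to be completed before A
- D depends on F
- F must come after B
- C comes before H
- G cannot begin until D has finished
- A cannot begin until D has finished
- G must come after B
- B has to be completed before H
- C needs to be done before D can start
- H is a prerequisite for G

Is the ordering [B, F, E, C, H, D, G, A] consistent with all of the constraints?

Checking each listed constraint against this order: for instance, F is in position 2 and A in position 8, so that constraint holds — and the remaining constraints check out the same way.

Yes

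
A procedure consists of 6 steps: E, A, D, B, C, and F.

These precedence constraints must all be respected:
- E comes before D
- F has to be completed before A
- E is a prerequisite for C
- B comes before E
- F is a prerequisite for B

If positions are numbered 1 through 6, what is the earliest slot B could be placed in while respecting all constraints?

2

Working backwards through the constraints from B, its only required predecessor is F.
With 1 mandatory predecessor, the earliest B can sit is position 1+1 = 2, and placing just that one first achieves it.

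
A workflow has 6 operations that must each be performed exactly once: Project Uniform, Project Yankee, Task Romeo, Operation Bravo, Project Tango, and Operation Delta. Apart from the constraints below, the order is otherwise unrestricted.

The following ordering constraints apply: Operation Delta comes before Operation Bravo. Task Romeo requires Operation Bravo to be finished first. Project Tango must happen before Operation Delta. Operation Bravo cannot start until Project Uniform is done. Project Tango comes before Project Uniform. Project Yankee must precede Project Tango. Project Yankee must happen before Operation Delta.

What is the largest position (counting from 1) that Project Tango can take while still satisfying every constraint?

2

The operations that are forced after Project Tango, directly or by a chain of constraints, are Project Uniform, Task Romeo, Operation Bravo, Operation Delta. That's 4 operations.
So at least 4 operations follow Project Tango, putting Project Tango no later than position 2. That position is achievable by scheduling everything else first.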